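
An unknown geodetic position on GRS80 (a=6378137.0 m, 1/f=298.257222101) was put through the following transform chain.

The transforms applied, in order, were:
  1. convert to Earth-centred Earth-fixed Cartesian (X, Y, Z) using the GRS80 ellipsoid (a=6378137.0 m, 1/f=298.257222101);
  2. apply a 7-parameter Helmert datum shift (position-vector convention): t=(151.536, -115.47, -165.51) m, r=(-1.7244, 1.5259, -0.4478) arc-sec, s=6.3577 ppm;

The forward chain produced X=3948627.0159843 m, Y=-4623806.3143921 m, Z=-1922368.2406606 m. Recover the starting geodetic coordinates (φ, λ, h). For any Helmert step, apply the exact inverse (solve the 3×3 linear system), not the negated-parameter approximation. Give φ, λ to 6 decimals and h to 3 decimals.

start: X=3948627.0160, Y=-4623806.3144, Z=-1922368.2407 m
→ Helmert⁻¹: X=3948474.6348, Y=-4623636.8066, Z=-1922199.9542
→ geod (Bowring, a=6378137.000): φ=-17.65486300°, λ=-49.50347000°, h=594.9300 m

φ=-17.654863°, λ=-49.503470°, h=594.930 m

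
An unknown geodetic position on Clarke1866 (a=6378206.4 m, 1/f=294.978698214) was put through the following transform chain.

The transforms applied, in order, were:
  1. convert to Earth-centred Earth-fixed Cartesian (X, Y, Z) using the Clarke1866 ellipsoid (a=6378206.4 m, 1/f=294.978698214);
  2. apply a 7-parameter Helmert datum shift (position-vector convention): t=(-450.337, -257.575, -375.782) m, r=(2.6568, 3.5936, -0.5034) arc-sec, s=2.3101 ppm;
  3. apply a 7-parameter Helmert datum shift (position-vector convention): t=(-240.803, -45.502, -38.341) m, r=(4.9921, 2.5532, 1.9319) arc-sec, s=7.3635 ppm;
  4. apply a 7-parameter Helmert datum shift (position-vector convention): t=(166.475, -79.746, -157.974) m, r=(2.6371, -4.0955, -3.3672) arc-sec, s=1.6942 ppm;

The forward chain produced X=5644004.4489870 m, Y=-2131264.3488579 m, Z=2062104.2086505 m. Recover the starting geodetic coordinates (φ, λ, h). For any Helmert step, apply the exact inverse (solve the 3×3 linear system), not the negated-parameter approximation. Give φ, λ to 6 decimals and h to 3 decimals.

φ=18.995455°, λ=-20.680776°, h=200.279 m

start: X=5644004.4490, Y=-2131264.3489, Z=2062104.2087 m
→ Helmert⁻¹: X=5643904.1466, Y=-2131062.4925, Z=2062173.8717
→ Helmert⁻¹: X=5644057.9021, Y=-2131004.2488, Z=2062318.4667
→ Helmert⁻¹: X=5644464.4610, Y=-2130701.4058, Z=2062815.2676
→ geod (Bowring, a=6378206.400): φ=18.99545500°, λ=-20.68077600°, h=200.2790 m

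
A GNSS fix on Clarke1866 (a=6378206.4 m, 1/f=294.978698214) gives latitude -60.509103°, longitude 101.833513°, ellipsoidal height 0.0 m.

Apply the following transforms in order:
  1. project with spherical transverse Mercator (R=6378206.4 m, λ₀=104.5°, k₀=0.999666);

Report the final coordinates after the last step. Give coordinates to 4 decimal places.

start: φ=-60.509103°, λ=101.833513°, h=0.000 m
→ tm (R=6378206.4, λ₀=104.5°): E=-146051.6066, N=-6736625.0334

E=-146051.6066 m, N=-6736625.0334 m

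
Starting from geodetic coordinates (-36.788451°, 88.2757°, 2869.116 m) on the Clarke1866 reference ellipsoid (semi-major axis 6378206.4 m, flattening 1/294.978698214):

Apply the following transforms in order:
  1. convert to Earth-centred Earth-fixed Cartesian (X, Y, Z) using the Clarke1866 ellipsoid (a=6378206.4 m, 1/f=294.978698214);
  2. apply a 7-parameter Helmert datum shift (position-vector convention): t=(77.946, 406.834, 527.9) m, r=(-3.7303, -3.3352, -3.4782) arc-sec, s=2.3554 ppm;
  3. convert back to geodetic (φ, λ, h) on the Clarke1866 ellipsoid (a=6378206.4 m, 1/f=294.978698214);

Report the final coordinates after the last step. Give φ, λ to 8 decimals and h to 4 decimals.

start: φ=-36.788451°, λ=88.275700°, h=2869.116 m
→ ECEF (a=6378206.400, f=1/294.978698214): X=153956.6190, Y=5114192.0082, Z=-3800143.9156
→ Helmert 7p (PV): X=154182.6139, Y=5114539.5662, Z=-3799714.9674
→ geod (Bowring, a=6378206.400): φ=-36.78344617°, λ=88.27328768°, h=2895.9256 m

φ=-36.78344617°, λ=88.27328768°, h=2895.9256 m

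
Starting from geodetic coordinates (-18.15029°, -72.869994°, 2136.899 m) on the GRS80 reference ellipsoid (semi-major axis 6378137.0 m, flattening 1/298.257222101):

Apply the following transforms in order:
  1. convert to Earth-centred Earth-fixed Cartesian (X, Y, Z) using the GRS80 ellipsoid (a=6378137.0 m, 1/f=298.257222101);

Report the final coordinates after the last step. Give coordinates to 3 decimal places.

X=1786324.816 m, Y=-5795737.829 m, Z=-1974863.526 m

start: φ=-18.150290°, λ=-72.869994°, h=2136.899 m
→ ECEF (a=6378137.000, f=1/298.257222101): X=1786324.8161, Y=-5795737.8285, Z=-1974863.5257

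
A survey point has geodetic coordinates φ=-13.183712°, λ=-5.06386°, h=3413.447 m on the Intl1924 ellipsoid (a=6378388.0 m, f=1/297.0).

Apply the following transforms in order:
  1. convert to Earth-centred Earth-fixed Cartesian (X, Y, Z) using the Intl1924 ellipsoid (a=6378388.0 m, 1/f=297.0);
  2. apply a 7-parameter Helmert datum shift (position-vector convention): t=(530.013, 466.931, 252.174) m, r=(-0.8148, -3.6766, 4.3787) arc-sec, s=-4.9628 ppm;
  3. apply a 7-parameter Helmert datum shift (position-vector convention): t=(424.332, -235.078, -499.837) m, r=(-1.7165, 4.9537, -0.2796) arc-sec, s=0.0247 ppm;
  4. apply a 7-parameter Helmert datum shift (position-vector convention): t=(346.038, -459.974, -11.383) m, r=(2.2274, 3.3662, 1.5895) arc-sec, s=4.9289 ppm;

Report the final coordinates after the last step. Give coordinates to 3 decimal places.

start: φ=-13.183712°, λ=-5.063860°, h=3413.447 m
→ ECEF (a=6378388.000, f=1/297.0): X=6190431.1167, Y=-548545.6896, Z=-1445996.5207
→ Helmert 7p (PV): X=6190967.8268, Y=-547950.3351, Z=-1445624.6619
→ Helmert 7p (PV): X=6191356.8505, Y=-548205.8490, Z=-1446268.6582
→ Helmert 7p (PV): X=6191714.0267, Y=-548605.1956, Z=-1446394.1319

X=6191714.027 m, Y=-548605.196 m, Z=-1446394.132 m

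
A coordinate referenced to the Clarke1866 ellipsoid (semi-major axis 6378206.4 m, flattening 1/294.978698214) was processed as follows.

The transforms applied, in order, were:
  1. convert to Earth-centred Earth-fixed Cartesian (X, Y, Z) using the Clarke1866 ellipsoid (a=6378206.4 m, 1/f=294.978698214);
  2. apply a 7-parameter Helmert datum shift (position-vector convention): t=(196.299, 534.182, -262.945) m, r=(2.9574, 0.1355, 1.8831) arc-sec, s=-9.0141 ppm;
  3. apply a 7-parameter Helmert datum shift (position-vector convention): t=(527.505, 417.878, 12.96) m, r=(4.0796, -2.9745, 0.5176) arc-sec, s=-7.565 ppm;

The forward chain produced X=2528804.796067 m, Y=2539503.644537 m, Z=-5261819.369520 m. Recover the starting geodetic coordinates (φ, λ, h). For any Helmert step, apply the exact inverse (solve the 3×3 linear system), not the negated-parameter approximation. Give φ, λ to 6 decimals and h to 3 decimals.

start: X=2528804.7961, Y=2539503.6445, Z=-5261819.3695 m
→ Helmert⁻¹: X=2528226.9074, Y=2538994.5571, Z=-5261958.8120
→ Helmert⁻¹: X=2528080.0274, Y=2538384.7343, Z=-5261778.0312
→ geod (Bowring, a=6378206.400): φ=-55.93132000°, λ=45.11653400°, h=2193.6450 m

φ=-55.931320°, λ=45.116534°, h=2193.645 m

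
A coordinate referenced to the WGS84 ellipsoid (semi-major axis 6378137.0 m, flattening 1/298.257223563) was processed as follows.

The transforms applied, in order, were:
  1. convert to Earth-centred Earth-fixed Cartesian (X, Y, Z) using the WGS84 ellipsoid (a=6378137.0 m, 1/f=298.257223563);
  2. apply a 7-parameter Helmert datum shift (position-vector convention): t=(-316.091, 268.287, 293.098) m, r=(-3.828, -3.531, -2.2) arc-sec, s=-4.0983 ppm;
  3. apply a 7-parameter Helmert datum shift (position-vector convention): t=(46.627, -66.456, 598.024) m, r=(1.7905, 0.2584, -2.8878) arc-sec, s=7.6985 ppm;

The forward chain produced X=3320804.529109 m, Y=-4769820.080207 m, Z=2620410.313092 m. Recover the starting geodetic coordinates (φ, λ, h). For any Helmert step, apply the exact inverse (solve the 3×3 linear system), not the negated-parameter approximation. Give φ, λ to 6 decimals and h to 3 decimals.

start: X=3320804.5291, Y=-4769820.0802, Z=2620410.3131 m
→ Helmert⁻¹: X=3320795.8326, Y=-4769647.6702, Z=2619837.6841
→ Helmert⁻¹: X=3321221.2515, Y=-4769948.6947, Z=2619409.9427
→ geod (Bowring, a=6378137.000): φ=24.40393700°, λ=-55.15126600°, h=770.8800 m

φ=24.403937°, λ=-55.151266°, h=770.880 m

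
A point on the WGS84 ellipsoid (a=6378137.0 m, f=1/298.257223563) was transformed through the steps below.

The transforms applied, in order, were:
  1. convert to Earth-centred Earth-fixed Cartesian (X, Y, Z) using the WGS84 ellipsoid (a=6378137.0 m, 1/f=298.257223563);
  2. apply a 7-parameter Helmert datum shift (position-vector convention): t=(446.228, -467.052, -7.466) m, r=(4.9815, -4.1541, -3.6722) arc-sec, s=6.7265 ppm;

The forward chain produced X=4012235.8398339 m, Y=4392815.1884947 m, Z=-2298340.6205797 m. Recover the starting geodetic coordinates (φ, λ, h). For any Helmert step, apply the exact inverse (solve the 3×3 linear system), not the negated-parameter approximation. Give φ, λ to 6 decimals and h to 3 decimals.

start: X=4012235.8398, Y=4392815.1885, Z=-2298340.6206 m
→ Helmert⁻¹: X=4011638.1208, Y=4393268.5986, Z=-2298504.5897
→ geod (Bowring, a=6378137.000): φ=-21.25365500°, λ=47.59976800°, h=2518.4670 m

φ=-21.253655°, λ=47.599768°, h=2518.467 m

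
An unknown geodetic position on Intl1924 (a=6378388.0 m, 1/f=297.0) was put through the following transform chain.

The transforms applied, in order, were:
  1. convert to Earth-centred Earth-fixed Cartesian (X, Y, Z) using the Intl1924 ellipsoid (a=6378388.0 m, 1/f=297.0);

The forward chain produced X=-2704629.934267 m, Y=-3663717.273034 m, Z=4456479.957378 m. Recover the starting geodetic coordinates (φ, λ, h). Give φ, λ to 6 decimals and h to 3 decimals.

φ=44.573745°, λ=-126.435491°, h=3805.794 m

start: X=-2704629.9343, Y=-3663717.2730, Z=4456479.9574 m
→ geod (Bowring, a=6378388.000): φ=44.57374500°, λ=-126.43549100°, h=3805.7940 m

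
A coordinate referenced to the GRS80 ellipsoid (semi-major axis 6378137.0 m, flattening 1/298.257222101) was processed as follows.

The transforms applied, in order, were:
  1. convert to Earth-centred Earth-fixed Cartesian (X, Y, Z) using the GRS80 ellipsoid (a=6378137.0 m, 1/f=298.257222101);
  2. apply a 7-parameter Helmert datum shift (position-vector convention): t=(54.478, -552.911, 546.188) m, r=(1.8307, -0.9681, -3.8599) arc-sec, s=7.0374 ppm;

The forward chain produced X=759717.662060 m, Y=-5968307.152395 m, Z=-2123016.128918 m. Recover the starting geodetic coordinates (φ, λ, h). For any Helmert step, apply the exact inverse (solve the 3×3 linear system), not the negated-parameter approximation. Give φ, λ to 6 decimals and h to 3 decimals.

start: X=759717.6621, Y=-5968307.1524, Z=-2123016.1289 m
→ Helmert⁻¹: X=759759.5473, Y=-5967716.8737, Z=-2123497.9722
→ geod (Bowring, a=6378137.000): φ=-19.56313900°, λ=-82.74461400°, h=3907.6720 m

φ=-19.563139°, λ=-82.744614°, h=3907.672 m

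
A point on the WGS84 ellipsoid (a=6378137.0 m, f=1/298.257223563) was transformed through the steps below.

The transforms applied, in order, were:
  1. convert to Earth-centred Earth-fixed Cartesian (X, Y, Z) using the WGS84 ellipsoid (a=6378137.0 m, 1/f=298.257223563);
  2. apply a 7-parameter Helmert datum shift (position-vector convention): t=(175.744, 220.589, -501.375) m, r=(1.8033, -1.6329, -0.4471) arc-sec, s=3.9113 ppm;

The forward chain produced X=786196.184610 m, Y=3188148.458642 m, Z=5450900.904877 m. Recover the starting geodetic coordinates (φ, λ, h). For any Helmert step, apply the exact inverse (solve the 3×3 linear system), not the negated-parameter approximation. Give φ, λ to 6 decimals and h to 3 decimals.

start: X=786196.1846, Y=3188148.4586, Z=5450900.9049 m
→ Helmert⁻¹: X=786053.6117, Y=3187964.7638, Z=5451346.8638
→ geod (Bowring, a=6378137.000): φ=59.10848500°, λ=76.14891800°, h=1394.1030 m

φ=59.108485°, λ=76.148918°, h=1394.103 m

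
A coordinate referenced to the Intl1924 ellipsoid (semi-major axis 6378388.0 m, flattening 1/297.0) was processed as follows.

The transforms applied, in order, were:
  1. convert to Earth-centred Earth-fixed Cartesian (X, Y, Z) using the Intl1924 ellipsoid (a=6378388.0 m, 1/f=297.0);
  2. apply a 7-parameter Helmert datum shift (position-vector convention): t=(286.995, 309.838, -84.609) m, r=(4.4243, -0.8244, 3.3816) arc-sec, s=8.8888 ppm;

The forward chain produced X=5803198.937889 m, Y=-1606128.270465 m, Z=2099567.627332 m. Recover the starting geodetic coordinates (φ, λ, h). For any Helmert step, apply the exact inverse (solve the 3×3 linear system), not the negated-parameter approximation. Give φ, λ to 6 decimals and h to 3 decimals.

φ=19.344846°, λ=-15.474355°, h=646.530 m

start: X=5803198.9379, Y=-1606128.2705, Z=2099567.6273 m
→ Helmert⁻¹: X=5802842.4170, Y=-1606473.9272, Z=2099644.8385
→ geod (Bowring, a=6378388.000): φ=19.34484600°, λ=-15.47435500°, h=646.5300 m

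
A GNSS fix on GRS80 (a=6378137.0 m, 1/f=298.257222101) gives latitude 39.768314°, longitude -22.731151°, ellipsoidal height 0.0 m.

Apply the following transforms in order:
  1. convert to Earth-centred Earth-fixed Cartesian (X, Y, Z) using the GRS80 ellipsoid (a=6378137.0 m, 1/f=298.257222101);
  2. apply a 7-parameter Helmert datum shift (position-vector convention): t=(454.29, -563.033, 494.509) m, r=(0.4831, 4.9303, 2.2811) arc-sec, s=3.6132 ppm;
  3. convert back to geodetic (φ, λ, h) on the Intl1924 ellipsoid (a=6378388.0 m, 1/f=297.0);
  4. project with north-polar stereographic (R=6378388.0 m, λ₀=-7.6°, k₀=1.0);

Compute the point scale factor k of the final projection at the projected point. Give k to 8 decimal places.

1.21975419

start: φ=39.768314°, λ=-22.731151°, h=0.000 m
→ ECEF (a=6378137.000, f=1/298.257222101): X=4527896.2618, Y=-1896953.2194, Z=4058245.9654
→ Helmert 7p (PV): X=4528484.8943, Y=-1897482.5369, Z=4058642.4651
→ geod (Bowring, a=6378388.000): φ=39.76756137°, λ=-22.73419380°, h=614.4680 m
→ into stereo (λ₀=-7.6°): φ=39.76756137°, λ−λ₀=-15.13419380°
scale k = 1.21975419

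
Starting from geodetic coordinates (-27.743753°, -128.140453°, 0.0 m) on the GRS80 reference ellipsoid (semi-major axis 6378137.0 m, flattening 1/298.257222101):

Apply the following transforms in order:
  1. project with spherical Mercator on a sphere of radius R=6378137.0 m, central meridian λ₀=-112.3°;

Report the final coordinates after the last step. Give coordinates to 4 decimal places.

E=-1763351.1619 m, N=-3216705.1501 m

start: φ=-27.743753°, λ=-128.140453°, h=0.000 m
→ merc (R=6378137.0, λ₀=-112.3°): E=-1763351.1619, N=-3216705.1501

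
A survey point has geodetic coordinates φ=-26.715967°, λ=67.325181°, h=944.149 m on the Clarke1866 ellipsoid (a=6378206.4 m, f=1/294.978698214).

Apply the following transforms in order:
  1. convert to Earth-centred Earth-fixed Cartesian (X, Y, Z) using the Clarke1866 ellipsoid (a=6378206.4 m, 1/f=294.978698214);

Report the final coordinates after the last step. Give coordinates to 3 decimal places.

start: φ=-26.715967°, λ=67.325181°, h=944.149 m
→ ECEF (a=6378206.400, f=1/294.978698214): X=2198144.4654, Y=5261327.3066, Z=-2850402.9735

X=2198144.465 m, Y=5261327.307 m, Z=-2850402.974 m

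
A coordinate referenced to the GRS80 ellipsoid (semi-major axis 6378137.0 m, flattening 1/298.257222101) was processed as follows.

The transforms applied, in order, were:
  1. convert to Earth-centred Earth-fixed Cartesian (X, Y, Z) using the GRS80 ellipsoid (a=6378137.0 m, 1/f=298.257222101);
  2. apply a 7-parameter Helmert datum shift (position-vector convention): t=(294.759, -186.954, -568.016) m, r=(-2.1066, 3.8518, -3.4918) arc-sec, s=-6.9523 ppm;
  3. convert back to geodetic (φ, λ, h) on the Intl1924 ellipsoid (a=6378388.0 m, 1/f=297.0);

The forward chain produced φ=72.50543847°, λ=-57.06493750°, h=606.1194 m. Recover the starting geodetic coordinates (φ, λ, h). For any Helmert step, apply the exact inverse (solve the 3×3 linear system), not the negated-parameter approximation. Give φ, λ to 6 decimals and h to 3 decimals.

start: φ=72.505438°, λ=-57.064938°, h=606.119 m
→ ECEF (a=6378388.000, f=1/297.0): X=1045791.1289, Y=-1614379.8755, Z=6061600.8898
→ Helmert⁻¹: X=1045417.7596, Y=-1614248.3603, Z=6062214.0878
→ geod (Bowring, a=6378137.000): φ=72.50929700°, λ=-57.07214300°, h=1264.6820 m

φ=72.509297°, λ=-57.072143°, h=1264.682 m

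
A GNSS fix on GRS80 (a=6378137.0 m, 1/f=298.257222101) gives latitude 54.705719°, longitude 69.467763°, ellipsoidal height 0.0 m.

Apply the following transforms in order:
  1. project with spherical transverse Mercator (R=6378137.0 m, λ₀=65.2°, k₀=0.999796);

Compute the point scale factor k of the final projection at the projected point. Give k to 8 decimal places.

start: φ=54.705719°, λ=69.467763°, h=0.000 m
→ into tm (λ₀=65.2°): φ=54.70571900°, λ−λ₀=4.26776300°
scale k = 1.00072145

1.00072145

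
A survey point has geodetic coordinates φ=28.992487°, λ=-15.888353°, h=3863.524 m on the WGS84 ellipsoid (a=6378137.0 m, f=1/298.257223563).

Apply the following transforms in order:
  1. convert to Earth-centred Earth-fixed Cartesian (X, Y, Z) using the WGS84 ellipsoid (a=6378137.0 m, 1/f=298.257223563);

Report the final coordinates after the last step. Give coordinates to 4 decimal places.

start: φ=28.992487°, λ=-15.888353°, h=3863.524 m
→ ECEF (a=6378137.000, f=1/298.257223563): X=5373195.4146, Y=-1529414.1606, Z=3075045.5012

X=5373195.4146 m, Y=-1529414.1606 m, Z=3075045.5012 m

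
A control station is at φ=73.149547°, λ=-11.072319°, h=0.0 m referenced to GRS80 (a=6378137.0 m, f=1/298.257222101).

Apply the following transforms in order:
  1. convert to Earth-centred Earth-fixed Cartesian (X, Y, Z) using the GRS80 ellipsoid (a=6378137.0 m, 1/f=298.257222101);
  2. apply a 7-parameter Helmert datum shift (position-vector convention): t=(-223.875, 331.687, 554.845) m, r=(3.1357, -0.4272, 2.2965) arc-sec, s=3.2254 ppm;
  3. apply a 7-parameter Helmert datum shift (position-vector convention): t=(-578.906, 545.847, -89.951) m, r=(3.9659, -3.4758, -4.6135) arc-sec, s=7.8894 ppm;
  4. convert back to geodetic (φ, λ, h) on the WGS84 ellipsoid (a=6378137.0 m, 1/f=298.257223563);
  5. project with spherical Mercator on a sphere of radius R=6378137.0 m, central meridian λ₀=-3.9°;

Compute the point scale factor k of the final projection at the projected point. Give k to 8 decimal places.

3.45177347

start: φ=73.149547°, λ=-11.072319°, h=0.000 m
→ ECEF (a=6378137.000, f=1/298.257222101): X=1820033.5609, Y=-356163.3262, Z=6082100.7872
→ Helmert 7p (PV): X=1819806.9249, Y=-355904.9863, Z=6082673.6044
→ Helmert 7p (PV): X=1819131.9146, Y=-355519.6048, Z=6082655.4650
→ geod (Bowring, a=6378137.000): φ=73.15963559°, λ=-11.05814365°, h=238.6429 m
→ into merc (λ₀=-3.9°): φ=73.15963559°, λ−λ₀=-7.15814365°
scale k = 3.45177347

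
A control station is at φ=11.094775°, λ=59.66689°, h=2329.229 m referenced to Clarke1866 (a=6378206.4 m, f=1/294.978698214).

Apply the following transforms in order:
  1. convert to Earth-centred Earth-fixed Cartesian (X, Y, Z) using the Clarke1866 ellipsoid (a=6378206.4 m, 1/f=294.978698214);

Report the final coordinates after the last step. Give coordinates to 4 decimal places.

start: φ=11.094775°, λ=59.666890°, h=2329.229 m
→ ECEF (a=6378206.400, f=1/294.978698214): X=3162510.8202, Y=5404816.1628, Z=1219667.4137

X=3162510.8202 m, Y=5404816.1628 m, Z=1219667.4137 m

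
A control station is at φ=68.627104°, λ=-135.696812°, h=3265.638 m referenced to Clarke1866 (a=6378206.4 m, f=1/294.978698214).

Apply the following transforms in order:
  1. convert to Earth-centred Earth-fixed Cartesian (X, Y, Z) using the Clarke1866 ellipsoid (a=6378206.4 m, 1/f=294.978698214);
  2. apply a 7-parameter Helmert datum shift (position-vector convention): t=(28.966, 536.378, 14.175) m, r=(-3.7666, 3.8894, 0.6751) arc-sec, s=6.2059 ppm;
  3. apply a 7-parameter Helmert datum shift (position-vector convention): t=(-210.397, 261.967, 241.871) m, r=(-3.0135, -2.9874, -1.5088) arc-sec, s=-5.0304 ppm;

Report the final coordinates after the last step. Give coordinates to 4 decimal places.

start: φ=68.627104°, λ=-135.696812°, h=3265.638 m
→ ECEF (a=6378206.400, f=1/294.978698214): X=-1669257.0445, Y=-1629141.0584, Z=5919794.8813
→ Helmert 7p (PV): X=-1669121.4792, Y=-1628512.1521, Z=5919907.0202
→ Helmert 7p (PV): X=-1669421.1317, Y=-1628143.2951, Z=5920118.7296

X=-1669421.1317 m, Y=-1628143.2951 m, Z=5920118.7296 m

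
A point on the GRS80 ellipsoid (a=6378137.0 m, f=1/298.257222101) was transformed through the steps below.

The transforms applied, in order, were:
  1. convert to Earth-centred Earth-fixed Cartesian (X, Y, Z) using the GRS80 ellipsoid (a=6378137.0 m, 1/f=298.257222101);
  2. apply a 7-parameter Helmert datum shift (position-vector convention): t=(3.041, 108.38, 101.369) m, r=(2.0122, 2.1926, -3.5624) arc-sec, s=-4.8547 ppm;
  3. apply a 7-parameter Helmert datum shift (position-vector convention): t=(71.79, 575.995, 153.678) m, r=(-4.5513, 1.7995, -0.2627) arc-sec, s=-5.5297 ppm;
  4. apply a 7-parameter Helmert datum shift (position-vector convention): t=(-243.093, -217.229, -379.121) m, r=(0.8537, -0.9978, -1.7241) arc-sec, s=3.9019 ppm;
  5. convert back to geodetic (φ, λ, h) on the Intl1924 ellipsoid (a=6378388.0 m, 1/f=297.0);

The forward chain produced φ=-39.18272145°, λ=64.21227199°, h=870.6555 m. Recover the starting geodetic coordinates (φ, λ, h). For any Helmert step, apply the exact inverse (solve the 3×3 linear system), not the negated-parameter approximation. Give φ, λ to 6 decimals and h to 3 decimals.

start: φ=-39.182721°, λ=64.212272°, h=870.656 m
→ ECEF (a=6378388.000, f=1/297.0): X=2154063.2146, Y=4458330.4832, Z=-4008677.5644
→ Helmert⁻¹: X=2154241.2442, Y=4458531.7323, Z=-4008311.6778
→ Helmert⁻¹: X=2154210.6583, Y=4458071.5782, Z=-4008370.3589
→ Helmert⁻¹: X=2154183.6921, Y=4457982.9405, Z=-4008511.7784
→ geod (Bowring, a=6378137.000): φ=-39.18224100°, λ=64.20926700°, h=778.5830 m

φ=-39.182241°, λ=64.209267°, h=778.583 m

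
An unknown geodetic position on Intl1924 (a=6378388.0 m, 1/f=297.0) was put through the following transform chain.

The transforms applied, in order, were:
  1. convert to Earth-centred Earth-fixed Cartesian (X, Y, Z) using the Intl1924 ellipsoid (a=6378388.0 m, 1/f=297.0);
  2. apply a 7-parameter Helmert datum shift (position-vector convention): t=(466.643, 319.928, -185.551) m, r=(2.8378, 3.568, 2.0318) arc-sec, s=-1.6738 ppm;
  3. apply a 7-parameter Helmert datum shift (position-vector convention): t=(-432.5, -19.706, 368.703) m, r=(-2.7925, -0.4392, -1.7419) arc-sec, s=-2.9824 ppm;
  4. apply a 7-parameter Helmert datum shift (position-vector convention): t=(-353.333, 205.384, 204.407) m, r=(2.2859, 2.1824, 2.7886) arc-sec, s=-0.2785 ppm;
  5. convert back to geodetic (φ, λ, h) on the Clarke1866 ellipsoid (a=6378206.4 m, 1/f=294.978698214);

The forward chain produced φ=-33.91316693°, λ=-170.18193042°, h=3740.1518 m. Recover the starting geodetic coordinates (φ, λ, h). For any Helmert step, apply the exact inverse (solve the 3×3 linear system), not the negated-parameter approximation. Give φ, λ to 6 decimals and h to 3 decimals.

φ=-33.917337°, λ=-170.176219°, h=3571.766 m

start: φ=-33.913167°, λ=-170.181930°, h=3740.152 m
→ ECEF (a=6378206.400, f=1/294.978698214): X=-5224211.0163, Y=-904074.7588, Z=-3540359.1292
→ Helmert⁻¹: X=-5223833.9015, Y=-904249.0092, Z=-3540609.7722
→ Helmert⁻¹: X=-5223416.8834, Y=-904228.1722, Z=-3540990.1555
→ Helmert⁻¹: X=-5223839.9295, Y=-904546.8728, Z=-3540888.4491
→ geod (Bowring, a=6378388.000): φ=-33.91733700°, λ=-170.17621900°, h=3571.7660 m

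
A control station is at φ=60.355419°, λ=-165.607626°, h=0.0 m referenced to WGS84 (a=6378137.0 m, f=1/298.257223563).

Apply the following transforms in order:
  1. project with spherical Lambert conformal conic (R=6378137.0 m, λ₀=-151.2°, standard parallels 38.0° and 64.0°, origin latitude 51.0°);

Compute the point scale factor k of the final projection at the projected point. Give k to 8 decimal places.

0.98638488

start: φ=60.355419°, λ=-165.607626°, h=0.000 m
→ into lcc (λ₀=-151.2°): φ=60.35541900°, λ−λ₀=-14.40762600°
scale k = 0.98638488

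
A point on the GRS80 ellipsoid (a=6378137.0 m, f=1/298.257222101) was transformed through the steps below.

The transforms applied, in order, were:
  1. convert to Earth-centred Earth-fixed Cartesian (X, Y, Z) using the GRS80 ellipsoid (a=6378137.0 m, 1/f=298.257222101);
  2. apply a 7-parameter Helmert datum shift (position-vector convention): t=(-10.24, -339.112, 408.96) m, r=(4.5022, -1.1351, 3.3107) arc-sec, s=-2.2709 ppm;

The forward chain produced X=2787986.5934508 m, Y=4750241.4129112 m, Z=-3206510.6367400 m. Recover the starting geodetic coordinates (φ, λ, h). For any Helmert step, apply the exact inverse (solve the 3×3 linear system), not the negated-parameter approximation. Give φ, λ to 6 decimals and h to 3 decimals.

φ=-30.376870°, λ=59.591264°, h=1107.785 m

start: X=2787986.5935, Y=4750241.4129, Z=-3206510.6367 m
→ Helmert⁻¹: X=2788061.7646, Y=4750476.5615, Z=-3207045.9124
→ geod (Bowring, a=6378137.000): φ=-30.37687000°, λ=59.59126400°, h=1107.7850 m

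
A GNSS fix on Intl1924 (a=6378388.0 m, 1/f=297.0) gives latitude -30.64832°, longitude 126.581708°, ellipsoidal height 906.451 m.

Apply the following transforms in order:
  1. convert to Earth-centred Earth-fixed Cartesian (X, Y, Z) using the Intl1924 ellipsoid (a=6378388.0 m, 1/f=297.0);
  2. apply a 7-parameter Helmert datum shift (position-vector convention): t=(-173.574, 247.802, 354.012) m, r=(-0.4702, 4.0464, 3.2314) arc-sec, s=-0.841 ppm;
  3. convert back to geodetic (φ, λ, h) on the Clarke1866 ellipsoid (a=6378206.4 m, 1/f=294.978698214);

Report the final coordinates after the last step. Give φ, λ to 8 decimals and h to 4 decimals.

φ=-30.64477350°, λ=126.58309597°, h=1200.2269 m

start: φ=-30.648320°, λ=126.581708°, h=906.451 m
→ ECEF (a=6378388.000, f=1/297.0): X=-3273646.6900, Y=4410910.2913, Z=-3232920.6854
→ Helmert 7p (PV): X=-3273950.0351, Y=4411095.7282, Z=-3232509.7889
→ geod (Bowring, a=6378206.400): φ=-30.64477350°, λ=126.58309597°, h=1200.2269 m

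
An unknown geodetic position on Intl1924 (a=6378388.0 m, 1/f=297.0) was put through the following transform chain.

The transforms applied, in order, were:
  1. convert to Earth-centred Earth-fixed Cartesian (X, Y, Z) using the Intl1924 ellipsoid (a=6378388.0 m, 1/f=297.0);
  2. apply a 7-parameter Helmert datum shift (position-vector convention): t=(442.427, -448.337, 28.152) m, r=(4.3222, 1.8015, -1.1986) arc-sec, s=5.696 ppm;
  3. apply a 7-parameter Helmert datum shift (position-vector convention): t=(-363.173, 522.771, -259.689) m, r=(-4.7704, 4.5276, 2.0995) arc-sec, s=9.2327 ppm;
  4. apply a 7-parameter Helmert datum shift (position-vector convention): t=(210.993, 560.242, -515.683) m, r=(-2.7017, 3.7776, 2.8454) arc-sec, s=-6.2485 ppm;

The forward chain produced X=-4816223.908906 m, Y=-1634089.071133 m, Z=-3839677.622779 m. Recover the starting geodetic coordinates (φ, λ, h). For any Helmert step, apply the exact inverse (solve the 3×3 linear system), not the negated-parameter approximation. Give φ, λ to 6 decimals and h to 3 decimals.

φ=-37.232540°, λ=-161.253785°, h=1858.053 m

start: X=-4816223.9089, Y=-1634089.0711, Z=-3839677.6228 m
→ Helmert⁻¹: X=-4816417.2318, Y=-1634542.7975, Z=-3839295.5479
→ Helmert⁻¹: X=-4815941.9644, Y=-1634912.6627, Z=-3839143.9381
→ Helmert⁻¹: X=-4816313.9282, Y=-1634563.4514, Z=-3839158.0359
→ geod (Bowring, a=6378388.000): φ=-37.23254000°, λ=-161.25378500°, h=1858.0530 m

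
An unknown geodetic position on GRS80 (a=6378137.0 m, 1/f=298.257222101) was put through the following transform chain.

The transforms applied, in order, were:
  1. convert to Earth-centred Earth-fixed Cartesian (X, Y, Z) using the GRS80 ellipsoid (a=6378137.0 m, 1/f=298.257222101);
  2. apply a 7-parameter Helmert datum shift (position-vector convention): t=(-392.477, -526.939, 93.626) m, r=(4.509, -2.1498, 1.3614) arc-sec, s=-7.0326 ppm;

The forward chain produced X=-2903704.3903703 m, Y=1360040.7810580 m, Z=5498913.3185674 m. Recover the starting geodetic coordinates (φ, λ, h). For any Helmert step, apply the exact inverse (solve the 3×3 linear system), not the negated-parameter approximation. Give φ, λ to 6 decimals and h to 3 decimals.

start: X=-2903704.3904, Y=1360040.7811, Z=5498913.3186 m
→ Helmert⁻¹: X=-2903266.0383, Y=1360716.6572, Z=5498858.8776
→ geod (Bowring, a=6378137.000): φ=59.92112500°, λ=154.88822800°, h=3213.5210 m

φ=59.921125°, λ=154.888228°, h=3213.521 m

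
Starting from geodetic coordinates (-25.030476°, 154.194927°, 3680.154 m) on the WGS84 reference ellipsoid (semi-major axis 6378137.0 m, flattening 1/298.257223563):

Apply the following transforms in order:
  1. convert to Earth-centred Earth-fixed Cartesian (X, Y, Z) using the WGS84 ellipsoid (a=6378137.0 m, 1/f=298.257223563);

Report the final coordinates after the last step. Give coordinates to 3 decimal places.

X=-5208950.391 m, Y=2518674.014 m, Z=-2683690.781 m

start: φ=-25.030476°, λ=154.194927°, h=3680.154 m
→ ECEF (a=6378137.000, f=1/298.257223563): X=-5208950.3914, Y=2518674.0142, Z=-2683690.7814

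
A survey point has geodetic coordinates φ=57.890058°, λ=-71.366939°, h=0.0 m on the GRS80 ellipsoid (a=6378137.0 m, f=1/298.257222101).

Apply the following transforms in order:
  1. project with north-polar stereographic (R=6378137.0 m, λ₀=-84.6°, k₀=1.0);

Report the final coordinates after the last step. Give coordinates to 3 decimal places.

E=840349.944 m, N=-3573573.835 m

start: φ=57.890058°, λ=-71.366939°, h=0.000 m
→ stereo (R=6378137.0, λ₀=-84.6°): E=840349.9442, N=-3573573.8352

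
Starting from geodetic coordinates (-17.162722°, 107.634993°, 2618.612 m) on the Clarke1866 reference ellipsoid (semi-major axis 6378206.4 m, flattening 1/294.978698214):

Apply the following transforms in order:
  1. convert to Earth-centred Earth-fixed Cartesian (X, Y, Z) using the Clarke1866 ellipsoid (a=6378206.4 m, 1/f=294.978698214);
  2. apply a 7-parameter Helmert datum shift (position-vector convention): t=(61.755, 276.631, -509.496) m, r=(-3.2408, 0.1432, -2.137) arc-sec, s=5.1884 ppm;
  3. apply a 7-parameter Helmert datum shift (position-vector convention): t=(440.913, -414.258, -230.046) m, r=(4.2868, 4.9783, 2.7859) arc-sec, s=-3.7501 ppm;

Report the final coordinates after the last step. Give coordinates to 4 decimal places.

start: φ=-17.162722°, λ=107.634993°, h=2618.612 m
→ ECEF (a=6378206.400, f=1/294.978698214): X=-1847548.8046, Y=5811893.7240, Z=-1870706.7655
→ Helmert 7p (PV): X=-1847437.7200, Y=5812190.2586, Z=-1871316.0009
→ Helmert 7p (PV): X=-1847113.5454, Y=5811768.1436, Z=-1871373.6463

X=-1847113.5454 m, Y=5811768.1436 m, Z=-1871373.6463 m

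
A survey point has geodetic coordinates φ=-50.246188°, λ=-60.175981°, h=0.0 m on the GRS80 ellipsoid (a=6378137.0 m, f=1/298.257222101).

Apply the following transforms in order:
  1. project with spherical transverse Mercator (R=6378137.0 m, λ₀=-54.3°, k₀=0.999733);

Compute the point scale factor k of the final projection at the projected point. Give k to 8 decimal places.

start: φ=-50.246188°, λ=-60.175981°, h=0.000 m
→ into tm (λ₀=-54.3°): φ=-50.24618800°, λ−λ₀=-5.87598100°
scale k = 1.00188238

1.00188238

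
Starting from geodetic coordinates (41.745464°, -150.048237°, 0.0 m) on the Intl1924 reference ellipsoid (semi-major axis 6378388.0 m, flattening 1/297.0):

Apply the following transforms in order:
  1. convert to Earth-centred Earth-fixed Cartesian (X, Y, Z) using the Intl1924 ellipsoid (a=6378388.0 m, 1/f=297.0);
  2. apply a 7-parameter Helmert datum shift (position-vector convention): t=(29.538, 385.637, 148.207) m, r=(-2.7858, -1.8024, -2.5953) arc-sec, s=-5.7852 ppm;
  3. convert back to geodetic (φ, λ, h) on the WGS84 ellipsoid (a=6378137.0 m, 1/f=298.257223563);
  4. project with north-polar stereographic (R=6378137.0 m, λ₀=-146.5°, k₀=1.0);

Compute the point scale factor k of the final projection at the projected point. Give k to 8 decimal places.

1.20059452

start: φ=41.745464°, λ=-150.048237°, h=0.000 m
→ ECEF (a=6378388.000, f=1/297.0): X=-4129557.3189, Y=-2379567.7454, Z=4224624.5486
→ Helmert 7p (PV): X=-4129570.7468, Y=-2379059.3256, Z=4224744.3684
→ geod (Bowring, a=6378137.000): φ=41.74690368°, λ=-150.05361358°, h=109.6554 m
→ into stereo (λ₀=-146.5°): φ=41.74690368°, λ−λ₀=-3.55361358°
scale k = 1.20059452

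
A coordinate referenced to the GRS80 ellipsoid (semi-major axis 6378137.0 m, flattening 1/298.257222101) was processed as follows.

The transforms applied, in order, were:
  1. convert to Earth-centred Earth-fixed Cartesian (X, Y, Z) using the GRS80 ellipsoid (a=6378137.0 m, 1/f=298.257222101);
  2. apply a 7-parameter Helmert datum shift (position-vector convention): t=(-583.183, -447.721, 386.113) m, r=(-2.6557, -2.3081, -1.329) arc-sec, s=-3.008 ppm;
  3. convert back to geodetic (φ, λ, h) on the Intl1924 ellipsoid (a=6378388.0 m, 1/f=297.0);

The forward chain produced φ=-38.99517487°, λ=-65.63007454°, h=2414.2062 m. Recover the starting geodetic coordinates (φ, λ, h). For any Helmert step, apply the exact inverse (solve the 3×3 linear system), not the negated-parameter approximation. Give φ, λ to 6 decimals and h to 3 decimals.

φ=-38.998957°, λ=-65.621669°, h=2761.680 m

start: φ=-38.995175°, λ=-65.630075°, h=2414.206 m
→ ECEF (a=6378388.000, f=1/297.0): X=2049005.0826, Y=-4523316.2437, Z=-3993485.6859
→ Helmert⁻¹: X=2049578.8796, Y=-4522817.4986, Z=-3993964.9794
→ geod (Bowring, a=6378137.000): φ=-38.99895700°, λ=-65.62166900°, h=2761.6800 m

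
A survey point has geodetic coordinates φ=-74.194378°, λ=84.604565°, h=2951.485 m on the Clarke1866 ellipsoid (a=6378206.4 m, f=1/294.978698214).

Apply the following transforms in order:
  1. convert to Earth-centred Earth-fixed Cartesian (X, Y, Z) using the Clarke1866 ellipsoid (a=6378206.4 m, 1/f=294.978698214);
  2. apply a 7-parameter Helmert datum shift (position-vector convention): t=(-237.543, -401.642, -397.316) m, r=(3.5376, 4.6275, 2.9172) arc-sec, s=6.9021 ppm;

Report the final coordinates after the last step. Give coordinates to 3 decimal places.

start: φ=-74.194378°, λ=84.604565°, h=2951.485 m
→ ECEF (a=6378206.400, f=1/294.978698214): X=163942.8121, Y=1735809.9108, Z=-6117543.8206
→ Helmert 7p (PV): X=163544.6044, Y=1735527.4895, Z=-6117957.2678

X=163544.604 m, Y=1735527.489 m, Z=-6117957.268 m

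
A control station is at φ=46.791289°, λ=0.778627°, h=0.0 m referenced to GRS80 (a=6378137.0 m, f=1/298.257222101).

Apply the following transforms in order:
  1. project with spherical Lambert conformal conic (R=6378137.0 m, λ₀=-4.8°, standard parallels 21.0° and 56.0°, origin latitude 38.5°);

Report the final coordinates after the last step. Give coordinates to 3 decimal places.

E=408777.696 m, N=894946.058 m

start: φ=46.791289°, λ=0.778627°, h=0.000 m
→ lcc (R=6378137.0, λ₀=-4.8°): E=408777.6958, N=894946.0584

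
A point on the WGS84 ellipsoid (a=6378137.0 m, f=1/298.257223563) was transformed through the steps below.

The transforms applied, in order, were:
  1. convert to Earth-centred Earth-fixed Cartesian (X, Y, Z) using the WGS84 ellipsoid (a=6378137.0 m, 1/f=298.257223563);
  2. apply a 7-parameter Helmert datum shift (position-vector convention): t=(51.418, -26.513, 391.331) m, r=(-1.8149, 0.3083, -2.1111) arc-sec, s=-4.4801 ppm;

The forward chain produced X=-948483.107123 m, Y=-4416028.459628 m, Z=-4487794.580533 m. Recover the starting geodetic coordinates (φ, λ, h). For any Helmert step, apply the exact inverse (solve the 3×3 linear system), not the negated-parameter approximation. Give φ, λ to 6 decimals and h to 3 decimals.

start: X=-948483.1071, Y=-4416028.4596, Z=-4487794.5805 m
→ Helmert⁻¹: X=-948486.8689, Y=-4415991.9470, Z=-4488246.2926
→ geod (Bowring, a=6378137.000): φ=-45.01135800°, λ=-102.12208100°, h=7.6870 m

φ=-45.011358°, λ=-102.122081°, h=7.687 m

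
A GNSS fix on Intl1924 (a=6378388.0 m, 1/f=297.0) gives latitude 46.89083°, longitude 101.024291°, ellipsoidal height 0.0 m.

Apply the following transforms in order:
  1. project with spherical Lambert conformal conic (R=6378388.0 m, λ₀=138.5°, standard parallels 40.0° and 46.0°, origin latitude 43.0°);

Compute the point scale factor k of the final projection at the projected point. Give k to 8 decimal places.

start: φ=46.890830°, λ=101.024291°, h=0.000 m
→ into lcc (λ₀=138.5°): φ=46.89083000°, λ−λ₀=-37.47570900°
scale k = 1.00095756

1.00095756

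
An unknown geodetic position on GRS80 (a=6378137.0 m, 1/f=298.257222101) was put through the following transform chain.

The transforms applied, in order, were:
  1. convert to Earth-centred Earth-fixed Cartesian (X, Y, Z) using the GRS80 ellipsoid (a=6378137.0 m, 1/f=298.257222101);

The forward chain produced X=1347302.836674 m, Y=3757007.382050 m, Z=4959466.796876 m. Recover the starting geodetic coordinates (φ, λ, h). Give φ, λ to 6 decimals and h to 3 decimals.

start: X=1347302.8367, Y=3757007.3821, Z=4959466.7969 m
→ geod (Bowring, a=6378137.000): φ=51.36138100°, λ=70.27162600°, h=921.1590 m

φ=51.361381°, λ=70.271626°, h=921.159 m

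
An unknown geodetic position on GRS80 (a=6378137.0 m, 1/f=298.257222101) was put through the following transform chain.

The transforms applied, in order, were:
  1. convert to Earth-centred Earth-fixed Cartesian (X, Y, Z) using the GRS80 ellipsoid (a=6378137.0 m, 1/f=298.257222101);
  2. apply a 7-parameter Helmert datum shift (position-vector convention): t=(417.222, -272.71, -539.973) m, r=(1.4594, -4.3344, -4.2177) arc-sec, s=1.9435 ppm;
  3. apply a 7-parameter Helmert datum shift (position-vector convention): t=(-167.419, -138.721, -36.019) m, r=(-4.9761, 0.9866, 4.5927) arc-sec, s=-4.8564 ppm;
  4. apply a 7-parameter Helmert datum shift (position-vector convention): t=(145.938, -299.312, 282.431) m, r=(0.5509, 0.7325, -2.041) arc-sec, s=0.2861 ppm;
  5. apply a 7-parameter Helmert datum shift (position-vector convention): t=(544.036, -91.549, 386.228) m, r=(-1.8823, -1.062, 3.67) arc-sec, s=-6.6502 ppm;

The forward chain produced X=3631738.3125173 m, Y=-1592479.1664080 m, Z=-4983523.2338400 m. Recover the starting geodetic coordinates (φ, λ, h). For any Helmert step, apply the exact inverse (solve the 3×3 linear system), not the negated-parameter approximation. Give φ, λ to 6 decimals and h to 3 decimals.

φ=-51.687250°, λ=-23.671304°, h=3134.468 m

start: X=3631738.3125, Y=-1592479.1664, Z=-4983523.2338 m
→ Helmert⁻¹: X=3631164.4304, Y=-1592417.3332, Z=-4983975.8337
→ Helmert⁻¹: X=3631050.9078, Y=-1592094.9484, Z=-4984239.6917
→ Helmert⁻¹: X=3631224.3562, Y=-1591924.5675, Z=-4984248.9142
→ Helmert⁻¹: X=3630727.8953, Y=-1591609.7851, Z=-4983764.2894
→ geod (Bowring, a=6378137.000): φ=-51.68725000°, λ=-23.67130400°, h=3134.4680 m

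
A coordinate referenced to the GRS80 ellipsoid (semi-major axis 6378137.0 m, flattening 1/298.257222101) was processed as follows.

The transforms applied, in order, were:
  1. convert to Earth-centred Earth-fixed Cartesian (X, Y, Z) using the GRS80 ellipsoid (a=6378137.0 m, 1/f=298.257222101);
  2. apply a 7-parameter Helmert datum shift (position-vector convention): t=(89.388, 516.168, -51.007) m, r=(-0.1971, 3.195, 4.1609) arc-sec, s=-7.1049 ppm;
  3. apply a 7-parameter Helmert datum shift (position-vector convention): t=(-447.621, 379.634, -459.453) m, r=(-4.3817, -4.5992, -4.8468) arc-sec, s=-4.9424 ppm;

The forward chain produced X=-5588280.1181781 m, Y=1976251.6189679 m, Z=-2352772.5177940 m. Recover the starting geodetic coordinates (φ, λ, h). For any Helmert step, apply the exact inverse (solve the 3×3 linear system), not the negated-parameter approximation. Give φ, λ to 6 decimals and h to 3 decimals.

start: X=-5588280.1182, Y=1976251.6190, Z=-2352772.5178 m
→ Helmert⁻¹: X=-5587958.9892, Y=1975800.4121, Z=-2352158.1210
→ Helmert⁻¹: X=-5588011.7956, Y=1975413.2509, Z=-2352208.4952
→ geod (Bowring, a=6378137.000): φ=-21.77888900°, λ=160.53103300°, h=1384.8360 m

φ=-21.778889°, λ=160.531033°, h=1384.836 m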